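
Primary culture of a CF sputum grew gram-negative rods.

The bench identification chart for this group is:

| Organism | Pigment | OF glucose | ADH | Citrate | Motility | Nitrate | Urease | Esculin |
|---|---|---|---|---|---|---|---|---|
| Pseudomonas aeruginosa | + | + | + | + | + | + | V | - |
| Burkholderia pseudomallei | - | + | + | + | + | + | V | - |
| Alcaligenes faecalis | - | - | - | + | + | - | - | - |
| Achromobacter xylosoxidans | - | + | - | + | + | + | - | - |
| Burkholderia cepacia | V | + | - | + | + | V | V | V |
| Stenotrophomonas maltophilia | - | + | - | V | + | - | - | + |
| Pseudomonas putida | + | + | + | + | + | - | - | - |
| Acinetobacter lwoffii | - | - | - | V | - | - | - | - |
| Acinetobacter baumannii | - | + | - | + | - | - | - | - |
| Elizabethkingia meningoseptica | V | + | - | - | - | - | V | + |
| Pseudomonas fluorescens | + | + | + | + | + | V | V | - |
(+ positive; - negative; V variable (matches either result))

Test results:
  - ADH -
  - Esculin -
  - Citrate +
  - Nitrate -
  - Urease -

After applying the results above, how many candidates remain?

Esculin -: excludes Stenotrophomonas maltophilia, Elizabethkingia meningoseptica — 9 left.
Citrate +: all 9 remaining candidates are consistent.
Nitrate -: excludes Pseudomonas aeruginosa, Burkholderia pseudomallei, Achromobacter xylosoxidans — 6 left.
Urease -: all 6 remaining candidates are consistent.
ADH -: excludes Pseudomonas putida, Pseudomonas fluorescens — 4 left.
Still consistent: Acinetobacter baumannii, Acinetobacter lwoffii, Alcaligenes faecalis, Burkholderia cepacia.

4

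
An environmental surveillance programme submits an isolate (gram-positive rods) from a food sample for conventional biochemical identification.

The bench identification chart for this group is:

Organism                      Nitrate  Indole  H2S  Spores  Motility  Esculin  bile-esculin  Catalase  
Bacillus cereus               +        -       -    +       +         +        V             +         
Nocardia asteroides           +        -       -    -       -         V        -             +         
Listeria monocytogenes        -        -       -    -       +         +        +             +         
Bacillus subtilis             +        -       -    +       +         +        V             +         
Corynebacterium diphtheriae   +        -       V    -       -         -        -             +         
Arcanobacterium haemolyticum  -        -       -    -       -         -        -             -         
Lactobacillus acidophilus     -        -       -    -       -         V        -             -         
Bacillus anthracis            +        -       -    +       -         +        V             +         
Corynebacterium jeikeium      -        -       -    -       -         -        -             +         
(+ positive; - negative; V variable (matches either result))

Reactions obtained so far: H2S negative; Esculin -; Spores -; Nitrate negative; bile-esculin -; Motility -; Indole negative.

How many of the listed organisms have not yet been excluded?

Motility -: excludes Bacillus cereus, Listeria monocytogenes, Bacillus subtilis — 6 left.
Spores -: excludes Bacillus anthracis — 5 left.
H2S -: all 5 remaining candidates are consistent.
Indole -: all 5 remaining candidates are consistent.
Esculin -: all 5 remaining candidates are consistent.
bile-esculin -: all 5 remaining candidates are consistent.
Nitrate -: excludes Nocardia asteroides, Corynebacterium diphtheriae — 3 left.
Still consistent: Arcanobacterium haemolyticum, Corynebacterium jeikeium, Lactobacillus acidophilus.

3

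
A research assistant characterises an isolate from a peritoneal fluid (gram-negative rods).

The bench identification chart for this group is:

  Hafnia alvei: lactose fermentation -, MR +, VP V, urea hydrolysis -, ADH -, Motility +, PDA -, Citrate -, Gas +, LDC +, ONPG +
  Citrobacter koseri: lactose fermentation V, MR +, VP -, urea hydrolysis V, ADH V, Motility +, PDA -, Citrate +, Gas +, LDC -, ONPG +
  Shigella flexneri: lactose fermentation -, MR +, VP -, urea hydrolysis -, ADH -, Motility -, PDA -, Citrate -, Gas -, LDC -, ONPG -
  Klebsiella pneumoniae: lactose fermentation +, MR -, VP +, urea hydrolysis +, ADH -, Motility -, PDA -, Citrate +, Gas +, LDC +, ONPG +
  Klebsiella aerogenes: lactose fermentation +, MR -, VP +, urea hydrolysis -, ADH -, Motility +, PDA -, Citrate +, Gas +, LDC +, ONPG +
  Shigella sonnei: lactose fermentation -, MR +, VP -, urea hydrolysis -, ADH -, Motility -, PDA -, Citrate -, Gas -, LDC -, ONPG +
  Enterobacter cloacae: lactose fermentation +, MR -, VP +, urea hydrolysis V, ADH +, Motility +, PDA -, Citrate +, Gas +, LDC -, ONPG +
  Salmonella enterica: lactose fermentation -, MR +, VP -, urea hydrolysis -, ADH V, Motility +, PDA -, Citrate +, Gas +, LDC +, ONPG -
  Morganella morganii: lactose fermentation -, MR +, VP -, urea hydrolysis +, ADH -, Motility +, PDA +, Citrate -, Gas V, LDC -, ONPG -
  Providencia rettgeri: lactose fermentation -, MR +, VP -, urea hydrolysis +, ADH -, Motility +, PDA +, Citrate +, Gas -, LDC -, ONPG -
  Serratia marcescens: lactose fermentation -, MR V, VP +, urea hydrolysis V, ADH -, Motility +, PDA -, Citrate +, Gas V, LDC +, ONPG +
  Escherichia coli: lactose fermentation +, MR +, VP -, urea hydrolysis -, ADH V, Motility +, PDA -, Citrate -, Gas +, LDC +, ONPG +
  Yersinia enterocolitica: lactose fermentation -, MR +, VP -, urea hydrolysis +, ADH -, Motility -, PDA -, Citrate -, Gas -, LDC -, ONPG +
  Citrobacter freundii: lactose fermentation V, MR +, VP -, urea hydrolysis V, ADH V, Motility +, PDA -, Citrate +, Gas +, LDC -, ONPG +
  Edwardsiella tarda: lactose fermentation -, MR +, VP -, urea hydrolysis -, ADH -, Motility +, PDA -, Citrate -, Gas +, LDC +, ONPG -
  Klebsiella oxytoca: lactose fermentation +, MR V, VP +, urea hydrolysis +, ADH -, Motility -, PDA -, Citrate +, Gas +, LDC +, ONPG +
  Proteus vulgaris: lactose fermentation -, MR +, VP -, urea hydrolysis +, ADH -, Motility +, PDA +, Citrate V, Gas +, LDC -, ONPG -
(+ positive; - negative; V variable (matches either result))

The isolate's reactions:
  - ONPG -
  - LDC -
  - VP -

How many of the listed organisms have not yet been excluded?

4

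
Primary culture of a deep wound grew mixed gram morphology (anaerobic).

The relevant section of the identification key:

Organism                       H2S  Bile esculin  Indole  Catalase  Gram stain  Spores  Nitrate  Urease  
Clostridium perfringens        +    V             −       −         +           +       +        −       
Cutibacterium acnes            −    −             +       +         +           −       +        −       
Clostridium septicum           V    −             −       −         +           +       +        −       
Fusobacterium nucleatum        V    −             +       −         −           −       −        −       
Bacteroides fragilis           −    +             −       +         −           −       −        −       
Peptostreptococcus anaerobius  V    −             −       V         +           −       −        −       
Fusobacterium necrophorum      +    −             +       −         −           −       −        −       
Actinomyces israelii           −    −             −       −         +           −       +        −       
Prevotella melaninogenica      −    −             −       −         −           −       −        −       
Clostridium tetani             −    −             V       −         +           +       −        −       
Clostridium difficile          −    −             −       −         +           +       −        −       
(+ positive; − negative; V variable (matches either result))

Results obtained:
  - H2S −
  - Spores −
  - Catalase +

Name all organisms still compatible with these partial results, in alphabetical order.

H2S −: excludes Clostridium perfringens, Fusobacterium necrophorum — 9 left.
Catalase +: excludes 6 organisms — 3 left.
Spores −: all 3 remaining candidates are consistent.

Bacteroides fragilis, Cutibacterium acnes, Peptostreptococcus anaerobius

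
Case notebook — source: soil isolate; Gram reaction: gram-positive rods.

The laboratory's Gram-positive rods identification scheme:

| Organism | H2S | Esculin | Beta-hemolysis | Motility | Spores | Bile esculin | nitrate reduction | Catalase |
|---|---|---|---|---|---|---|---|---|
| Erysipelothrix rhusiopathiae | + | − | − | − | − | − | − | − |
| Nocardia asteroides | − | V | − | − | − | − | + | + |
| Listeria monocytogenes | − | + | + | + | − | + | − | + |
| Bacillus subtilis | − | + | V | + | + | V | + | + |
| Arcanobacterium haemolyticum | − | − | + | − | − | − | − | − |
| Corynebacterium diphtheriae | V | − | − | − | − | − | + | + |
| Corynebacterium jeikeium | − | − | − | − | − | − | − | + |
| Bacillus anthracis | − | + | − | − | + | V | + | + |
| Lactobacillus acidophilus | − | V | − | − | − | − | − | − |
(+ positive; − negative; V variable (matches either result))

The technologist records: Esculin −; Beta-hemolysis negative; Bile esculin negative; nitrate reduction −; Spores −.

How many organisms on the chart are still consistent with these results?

3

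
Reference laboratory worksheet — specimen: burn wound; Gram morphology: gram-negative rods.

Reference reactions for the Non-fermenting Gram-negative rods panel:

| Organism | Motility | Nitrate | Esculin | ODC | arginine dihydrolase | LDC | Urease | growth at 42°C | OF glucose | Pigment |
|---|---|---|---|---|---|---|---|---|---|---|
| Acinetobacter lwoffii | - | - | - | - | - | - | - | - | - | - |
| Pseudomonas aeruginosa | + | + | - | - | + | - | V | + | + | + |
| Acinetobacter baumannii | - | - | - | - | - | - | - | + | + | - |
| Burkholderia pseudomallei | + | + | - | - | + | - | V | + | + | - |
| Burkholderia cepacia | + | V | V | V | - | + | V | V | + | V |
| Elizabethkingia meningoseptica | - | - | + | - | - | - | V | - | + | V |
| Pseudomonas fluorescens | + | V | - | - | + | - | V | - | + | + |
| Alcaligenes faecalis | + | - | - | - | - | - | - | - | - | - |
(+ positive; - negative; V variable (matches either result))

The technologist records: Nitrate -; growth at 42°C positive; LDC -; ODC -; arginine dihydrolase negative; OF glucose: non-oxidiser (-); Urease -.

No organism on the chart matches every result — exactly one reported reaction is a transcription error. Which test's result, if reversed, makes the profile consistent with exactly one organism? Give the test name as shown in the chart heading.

OF glucose

As reported, no row in the chart matches all 7 reactions.
Reversing Nitrate → still no organism matches.
Reversing growth at 42°C → 2 organisms match (not unique).
Reversing arginine dihydrolase → still no organism matches.
Reversing OF glucose (to +) → unique match: Acinetobacter baumannii.
Reversing Urease → still no organism matches.
Reversing ODC → still no organism matches.
Reversing LDC → still no organism matches.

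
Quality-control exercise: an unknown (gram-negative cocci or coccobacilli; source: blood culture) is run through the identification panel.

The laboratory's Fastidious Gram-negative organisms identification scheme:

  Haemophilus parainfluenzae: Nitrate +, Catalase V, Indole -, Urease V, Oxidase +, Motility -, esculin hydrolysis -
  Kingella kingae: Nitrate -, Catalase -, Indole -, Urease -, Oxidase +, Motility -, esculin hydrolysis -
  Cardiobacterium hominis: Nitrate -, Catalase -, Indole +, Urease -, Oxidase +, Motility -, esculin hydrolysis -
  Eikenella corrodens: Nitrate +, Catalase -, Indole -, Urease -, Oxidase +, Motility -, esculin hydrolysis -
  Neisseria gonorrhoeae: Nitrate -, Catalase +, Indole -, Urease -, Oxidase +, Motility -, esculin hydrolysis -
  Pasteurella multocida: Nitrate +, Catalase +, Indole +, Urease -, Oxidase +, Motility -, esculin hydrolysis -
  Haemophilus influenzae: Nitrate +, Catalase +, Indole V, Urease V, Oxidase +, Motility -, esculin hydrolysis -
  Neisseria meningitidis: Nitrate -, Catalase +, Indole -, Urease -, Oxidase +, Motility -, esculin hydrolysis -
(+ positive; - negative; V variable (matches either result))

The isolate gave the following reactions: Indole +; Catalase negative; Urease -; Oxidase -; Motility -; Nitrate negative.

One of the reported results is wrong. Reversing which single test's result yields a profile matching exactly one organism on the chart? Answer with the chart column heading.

As reported, no row in the chart matches all 6 reactions.
Reversing Catalase → still no organism matches.
Reversing Motility → still no organism matches.
Reversing Urease → still no organism matches.
Reversing Nitrate → still no organism matches.
Reversing Indole → still no organism matches.
Reversing Oxidase (to +) → unique match: Cardiobacterium hominis.

Oxidase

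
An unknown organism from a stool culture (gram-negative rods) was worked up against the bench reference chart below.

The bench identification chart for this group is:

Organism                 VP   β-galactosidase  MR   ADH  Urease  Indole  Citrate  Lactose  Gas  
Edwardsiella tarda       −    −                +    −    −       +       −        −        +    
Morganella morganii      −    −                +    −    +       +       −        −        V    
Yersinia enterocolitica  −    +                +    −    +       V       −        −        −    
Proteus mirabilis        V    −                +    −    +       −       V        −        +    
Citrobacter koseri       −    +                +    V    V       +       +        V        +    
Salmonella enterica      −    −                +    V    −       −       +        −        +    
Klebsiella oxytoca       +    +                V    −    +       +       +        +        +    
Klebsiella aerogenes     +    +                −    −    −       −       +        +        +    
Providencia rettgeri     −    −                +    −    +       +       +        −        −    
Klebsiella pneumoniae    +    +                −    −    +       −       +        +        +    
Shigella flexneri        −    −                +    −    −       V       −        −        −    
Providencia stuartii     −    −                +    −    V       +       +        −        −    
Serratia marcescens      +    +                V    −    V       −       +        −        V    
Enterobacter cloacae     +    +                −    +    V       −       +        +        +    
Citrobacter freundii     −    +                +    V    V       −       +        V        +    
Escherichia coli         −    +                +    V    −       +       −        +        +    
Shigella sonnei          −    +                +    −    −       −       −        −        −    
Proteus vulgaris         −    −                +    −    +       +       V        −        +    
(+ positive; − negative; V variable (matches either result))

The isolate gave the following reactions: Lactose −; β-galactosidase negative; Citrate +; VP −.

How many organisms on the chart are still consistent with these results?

β-galactosidase −: excludes 10 organisms — 8 left.
VP −: all 8 remaining candidates are consistent.
Lactose −: all 8 remaining candidates are consistent.
Citrate +: excludes Edwardsiella tarda, Morganella morganii, Shigella flexneri — 5 left.
Still consistent: Proteus mirabilis, Proteus vulgaris, Providencia rettgeri, Providencia stuartii, Salmonella enterica.

5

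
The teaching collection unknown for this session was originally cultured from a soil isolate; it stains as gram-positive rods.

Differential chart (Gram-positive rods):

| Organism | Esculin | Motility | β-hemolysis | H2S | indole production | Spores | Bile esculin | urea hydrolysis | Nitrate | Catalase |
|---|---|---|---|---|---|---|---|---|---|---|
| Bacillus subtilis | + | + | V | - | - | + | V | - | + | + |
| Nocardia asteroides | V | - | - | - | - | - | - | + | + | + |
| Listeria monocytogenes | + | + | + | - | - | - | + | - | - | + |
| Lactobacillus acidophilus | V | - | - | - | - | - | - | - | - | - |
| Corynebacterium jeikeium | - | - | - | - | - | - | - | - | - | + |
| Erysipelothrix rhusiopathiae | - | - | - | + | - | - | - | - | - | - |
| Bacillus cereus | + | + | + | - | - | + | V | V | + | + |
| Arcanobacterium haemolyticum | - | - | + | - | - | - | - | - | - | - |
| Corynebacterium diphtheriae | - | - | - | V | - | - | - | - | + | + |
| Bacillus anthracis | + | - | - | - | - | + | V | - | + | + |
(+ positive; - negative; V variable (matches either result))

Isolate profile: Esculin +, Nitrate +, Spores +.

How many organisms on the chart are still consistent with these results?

Spores +: excludes 7 organisms — 3 left.
Nitrate +: all 3 remaining candidates are consistent.
Esculin +: all 3 remaining candidates are consistent.
Still consistent: Bacillus anthracis, Bacillus cereus, Bacillus subtilis.

3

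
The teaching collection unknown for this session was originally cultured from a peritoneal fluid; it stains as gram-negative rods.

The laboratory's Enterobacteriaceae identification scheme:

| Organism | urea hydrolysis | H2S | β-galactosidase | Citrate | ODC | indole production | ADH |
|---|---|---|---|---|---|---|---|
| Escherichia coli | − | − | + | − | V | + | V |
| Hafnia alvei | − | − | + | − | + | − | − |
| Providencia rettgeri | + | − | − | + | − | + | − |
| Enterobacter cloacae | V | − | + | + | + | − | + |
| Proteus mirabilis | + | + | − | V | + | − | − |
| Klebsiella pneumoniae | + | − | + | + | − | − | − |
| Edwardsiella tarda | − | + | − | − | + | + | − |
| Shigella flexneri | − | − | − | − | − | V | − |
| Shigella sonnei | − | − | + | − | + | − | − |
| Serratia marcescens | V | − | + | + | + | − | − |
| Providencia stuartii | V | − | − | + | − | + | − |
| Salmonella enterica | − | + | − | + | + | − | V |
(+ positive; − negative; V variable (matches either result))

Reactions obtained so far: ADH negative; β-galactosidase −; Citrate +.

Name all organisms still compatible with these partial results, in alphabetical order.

Proteus mirabilis, Providencia rettgeri, Providencia stuartii, Salmonella enterica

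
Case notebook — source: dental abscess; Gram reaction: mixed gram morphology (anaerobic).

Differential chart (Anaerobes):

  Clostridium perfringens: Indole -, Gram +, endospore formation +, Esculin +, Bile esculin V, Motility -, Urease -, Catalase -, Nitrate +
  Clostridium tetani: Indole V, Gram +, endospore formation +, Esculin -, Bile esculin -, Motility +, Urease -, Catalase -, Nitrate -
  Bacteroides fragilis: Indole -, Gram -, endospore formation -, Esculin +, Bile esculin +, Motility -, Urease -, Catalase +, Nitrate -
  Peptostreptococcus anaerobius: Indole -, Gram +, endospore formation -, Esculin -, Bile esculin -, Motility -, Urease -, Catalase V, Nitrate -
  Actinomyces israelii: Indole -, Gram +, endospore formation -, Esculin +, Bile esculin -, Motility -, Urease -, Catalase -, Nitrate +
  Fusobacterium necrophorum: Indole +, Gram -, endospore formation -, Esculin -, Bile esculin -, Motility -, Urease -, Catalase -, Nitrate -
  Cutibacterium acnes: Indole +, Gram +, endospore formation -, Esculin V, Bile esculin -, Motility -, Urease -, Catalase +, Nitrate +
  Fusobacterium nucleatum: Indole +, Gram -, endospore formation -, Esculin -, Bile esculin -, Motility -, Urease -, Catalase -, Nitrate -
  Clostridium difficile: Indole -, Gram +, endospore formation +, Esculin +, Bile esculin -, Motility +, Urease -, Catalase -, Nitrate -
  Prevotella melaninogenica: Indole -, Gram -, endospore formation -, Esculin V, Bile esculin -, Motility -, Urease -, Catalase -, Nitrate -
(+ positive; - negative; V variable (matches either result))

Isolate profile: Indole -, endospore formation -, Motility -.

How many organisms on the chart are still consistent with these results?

Indole -: excludes Fusobacterium necrophorum, Cutibacterium acnes, Fusobacterium nucleatum — 7 left.
endospore formation -: excludes Clostridium perfringens, Clostridium tetani, Clostridium difficile — 4 left.
Motility -: all 4 remaining candidates are consistent.
Still consistent: Actinomyces israelii, Bacteroides fragilis, Peptostreptococcus anaerobius, Prevotella melaninogenica.

4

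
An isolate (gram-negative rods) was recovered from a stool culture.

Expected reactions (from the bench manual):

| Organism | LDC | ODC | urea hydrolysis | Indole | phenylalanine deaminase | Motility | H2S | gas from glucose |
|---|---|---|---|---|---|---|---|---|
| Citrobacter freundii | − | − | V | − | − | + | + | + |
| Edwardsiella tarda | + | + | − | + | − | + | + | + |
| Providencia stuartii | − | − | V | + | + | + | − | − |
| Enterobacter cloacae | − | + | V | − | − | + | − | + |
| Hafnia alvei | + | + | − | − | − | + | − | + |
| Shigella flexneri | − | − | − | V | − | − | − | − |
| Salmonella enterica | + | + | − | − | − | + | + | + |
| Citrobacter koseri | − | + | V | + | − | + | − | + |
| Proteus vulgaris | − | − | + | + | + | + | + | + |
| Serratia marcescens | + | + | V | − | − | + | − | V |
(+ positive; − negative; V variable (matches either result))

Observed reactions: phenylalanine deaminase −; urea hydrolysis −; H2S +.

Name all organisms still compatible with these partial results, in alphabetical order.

H2S +: excludes 6 organisms — 4 left.
phenylalanine deaminase −: excludes Proteus vulgaris — 3 left.
urea hydrolysis −: all 3 remaining candidates are consistent.

Citrobacter freundii, Edwardsiella tarda, Salmonella enterica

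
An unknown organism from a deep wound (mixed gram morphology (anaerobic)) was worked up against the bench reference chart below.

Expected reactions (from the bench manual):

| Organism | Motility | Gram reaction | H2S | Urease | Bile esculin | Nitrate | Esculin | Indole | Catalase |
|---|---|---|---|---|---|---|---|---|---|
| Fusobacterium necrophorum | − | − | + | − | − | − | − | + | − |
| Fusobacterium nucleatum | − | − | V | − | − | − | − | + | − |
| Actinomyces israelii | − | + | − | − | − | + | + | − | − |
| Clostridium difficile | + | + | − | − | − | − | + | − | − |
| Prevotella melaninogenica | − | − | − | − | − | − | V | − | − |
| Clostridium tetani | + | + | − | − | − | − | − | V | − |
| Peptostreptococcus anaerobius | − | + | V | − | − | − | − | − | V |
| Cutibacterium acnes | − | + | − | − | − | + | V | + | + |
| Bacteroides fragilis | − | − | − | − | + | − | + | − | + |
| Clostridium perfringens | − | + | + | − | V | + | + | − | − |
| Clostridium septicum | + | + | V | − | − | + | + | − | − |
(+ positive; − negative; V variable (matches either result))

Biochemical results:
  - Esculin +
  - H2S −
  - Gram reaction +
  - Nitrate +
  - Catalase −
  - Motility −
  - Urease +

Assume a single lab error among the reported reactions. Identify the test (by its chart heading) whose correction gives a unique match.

As reported, no row in the chart matches all 7 reactions.
Reversing H2S → still no organism matches.
Reversing Motility → still no organism matches.
Reversing Catalase → still no organism matches.
Reversing Urease (to −) → unique match: Actinomyces israelii.
Reversing Nitrate → still no organism matches.
Reversing Gram reaction → still no organism matches.
Reversing Esculin → still no organism matches.

Urease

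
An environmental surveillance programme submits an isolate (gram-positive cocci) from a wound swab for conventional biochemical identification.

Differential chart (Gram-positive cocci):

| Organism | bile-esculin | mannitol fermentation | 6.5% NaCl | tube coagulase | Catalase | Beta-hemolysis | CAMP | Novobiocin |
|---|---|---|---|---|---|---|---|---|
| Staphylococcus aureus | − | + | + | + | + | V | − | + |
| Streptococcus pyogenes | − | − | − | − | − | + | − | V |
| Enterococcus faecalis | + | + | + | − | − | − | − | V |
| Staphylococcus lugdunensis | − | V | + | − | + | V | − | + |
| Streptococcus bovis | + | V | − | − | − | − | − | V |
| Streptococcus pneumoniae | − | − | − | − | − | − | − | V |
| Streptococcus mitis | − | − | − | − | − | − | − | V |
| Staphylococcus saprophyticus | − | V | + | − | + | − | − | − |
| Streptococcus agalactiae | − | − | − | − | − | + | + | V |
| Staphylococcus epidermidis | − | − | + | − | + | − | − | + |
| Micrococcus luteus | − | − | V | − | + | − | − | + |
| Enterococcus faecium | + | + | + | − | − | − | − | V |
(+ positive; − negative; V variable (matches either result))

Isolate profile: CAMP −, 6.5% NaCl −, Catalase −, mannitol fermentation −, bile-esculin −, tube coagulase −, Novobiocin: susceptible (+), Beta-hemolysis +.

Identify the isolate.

Streptococcus pyogenes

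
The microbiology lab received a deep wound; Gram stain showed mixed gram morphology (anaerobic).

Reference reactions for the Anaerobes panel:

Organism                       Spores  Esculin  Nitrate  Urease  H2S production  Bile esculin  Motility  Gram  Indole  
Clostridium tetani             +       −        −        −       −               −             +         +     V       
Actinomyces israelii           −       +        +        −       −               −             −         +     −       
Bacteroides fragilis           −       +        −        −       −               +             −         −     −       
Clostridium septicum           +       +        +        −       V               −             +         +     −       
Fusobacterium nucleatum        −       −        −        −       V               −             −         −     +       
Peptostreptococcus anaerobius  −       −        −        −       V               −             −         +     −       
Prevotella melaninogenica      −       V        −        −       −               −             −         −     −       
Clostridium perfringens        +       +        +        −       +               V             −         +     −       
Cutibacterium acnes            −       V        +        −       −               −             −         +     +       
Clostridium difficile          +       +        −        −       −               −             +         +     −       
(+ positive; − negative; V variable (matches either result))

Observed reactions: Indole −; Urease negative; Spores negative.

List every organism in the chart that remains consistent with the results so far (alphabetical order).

Indole −: excludes Fusobacterium nucleatum, Cutibacterium acnes — 8 left.
Spores −: excludes Clostridium tetani, Clostridium septicum, Clostridium perfringens, Clostridium difficile — 4 left.
Urease −: all 4 remaining candidates are consistent.

Actinomyces israelii, Bacteroides fragilis, Peptostreptococcus anaerobius, Prevotella melaninogenica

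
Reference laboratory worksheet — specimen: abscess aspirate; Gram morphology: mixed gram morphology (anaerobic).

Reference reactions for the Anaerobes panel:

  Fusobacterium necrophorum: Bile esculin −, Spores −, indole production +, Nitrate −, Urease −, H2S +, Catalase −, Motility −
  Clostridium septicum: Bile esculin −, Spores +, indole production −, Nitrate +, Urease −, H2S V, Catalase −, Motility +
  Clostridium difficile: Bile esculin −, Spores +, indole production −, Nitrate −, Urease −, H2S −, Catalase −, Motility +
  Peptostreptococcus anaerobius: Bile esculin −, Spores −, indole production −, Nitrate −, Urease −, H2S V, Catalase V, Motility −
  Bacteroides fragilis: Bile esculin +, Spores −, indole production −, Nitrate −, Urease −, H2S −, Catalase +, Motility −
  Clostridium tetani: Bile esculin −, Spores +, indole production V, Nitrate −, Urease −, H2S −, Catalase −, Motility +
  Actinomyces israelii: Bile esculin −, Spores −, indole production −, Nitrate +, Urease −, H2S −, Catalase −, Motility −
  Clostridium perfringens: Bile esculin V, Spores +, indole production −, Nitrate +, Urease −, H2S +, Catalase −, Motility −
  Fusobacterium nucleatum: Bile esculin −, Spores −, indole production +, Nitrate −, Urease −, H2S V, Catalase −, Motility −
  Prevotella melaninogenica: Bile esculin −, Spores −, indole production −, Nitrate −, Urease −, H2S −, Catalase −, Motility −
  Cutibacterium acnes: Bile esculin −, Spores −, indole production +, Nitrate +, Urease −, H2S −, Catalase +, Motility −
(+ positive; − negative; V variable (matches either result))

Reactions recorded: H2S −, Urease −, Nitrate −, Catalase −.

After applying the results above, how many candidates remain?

5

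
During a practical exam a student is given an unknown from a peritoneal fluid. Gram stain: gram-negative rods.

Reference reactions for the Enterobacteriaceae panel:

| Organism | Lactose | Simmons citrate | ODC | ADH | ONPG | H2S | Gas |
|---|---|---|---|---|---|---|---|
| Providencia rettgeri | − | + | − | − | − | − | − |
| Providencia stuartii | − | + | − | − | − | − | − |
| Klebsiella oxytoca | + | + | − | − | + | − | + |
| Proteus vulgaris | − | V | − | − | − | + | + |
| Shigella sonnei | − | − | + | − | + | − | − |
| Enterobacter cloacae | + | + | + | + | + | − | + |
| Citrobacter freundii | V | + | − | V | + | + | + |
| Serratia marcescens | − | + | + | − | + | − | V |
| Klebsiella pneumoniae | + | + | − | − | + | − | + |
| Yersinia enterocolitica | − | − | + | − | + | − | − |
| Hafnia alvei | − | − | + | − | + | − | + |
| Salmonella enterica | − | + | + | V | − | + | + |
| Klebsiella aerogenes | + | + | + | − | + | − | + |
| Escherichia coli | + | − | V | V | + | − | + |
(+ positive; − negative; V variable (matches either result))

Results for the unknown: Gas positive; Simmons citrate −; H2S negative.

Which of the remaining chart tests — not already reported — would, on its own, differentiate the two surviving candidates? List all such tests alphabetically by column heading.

Lactose

Simmons citrate −: excludes 9 organisms — 5 left.
H2S −: excludes Proteus vulgaris — 4 left.
Gas +: excludes Shigella sonnei, Yersinia enterocolitica — 2 left.
Two candidates remain: Escherichia coli and Hafnia alvei.
  Lactose: Escherichia coli +, Hafnia alvei − — discriminates.
  ODC: V vs + — variable for at least one, does not separate.
  ADH: V vs − — variable for at least one, does not separate.
  ONPG: + vs + — same for both, does not separate.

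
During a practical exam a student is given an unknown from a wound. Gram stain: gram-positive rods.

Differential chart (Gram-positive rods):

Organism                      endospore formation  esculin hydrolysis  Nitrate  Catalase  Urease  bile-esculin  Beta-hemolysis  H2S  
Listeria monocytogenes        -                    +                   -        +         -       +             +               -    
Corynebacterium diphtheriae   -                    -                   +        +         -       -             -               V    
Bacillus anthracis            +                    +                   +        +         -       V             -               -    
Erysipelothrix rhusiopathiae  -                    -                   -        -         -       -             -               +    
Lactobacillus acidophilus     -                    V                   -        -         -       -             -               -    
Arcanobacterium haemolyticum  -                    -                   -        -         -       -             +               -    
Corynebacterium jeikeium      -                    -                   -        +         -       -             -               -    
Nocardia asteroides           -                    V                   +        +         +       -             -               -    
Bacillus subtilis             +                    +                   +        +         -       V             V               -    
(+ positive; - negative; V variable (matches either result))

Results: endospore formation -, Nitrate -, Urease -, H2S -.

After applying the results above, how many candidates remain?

4

endospore formation -: excludes Bacillus anthracis, Bacillus subtilis — 7 left.
Nitrate -: excludes Corynebacterium diphtheriae, Nocardia asteroides — 5 left.
Urease -: all 5 remaining candidates are consistent.
H2S -: excludes Erysipelothrix rhusiopathiae — 4 left.
Still consistent: Arcanobacterium haemolyticum, Corynebacterium jeikeium, Lactobacillus acidophilus, Listeria monocytogenes.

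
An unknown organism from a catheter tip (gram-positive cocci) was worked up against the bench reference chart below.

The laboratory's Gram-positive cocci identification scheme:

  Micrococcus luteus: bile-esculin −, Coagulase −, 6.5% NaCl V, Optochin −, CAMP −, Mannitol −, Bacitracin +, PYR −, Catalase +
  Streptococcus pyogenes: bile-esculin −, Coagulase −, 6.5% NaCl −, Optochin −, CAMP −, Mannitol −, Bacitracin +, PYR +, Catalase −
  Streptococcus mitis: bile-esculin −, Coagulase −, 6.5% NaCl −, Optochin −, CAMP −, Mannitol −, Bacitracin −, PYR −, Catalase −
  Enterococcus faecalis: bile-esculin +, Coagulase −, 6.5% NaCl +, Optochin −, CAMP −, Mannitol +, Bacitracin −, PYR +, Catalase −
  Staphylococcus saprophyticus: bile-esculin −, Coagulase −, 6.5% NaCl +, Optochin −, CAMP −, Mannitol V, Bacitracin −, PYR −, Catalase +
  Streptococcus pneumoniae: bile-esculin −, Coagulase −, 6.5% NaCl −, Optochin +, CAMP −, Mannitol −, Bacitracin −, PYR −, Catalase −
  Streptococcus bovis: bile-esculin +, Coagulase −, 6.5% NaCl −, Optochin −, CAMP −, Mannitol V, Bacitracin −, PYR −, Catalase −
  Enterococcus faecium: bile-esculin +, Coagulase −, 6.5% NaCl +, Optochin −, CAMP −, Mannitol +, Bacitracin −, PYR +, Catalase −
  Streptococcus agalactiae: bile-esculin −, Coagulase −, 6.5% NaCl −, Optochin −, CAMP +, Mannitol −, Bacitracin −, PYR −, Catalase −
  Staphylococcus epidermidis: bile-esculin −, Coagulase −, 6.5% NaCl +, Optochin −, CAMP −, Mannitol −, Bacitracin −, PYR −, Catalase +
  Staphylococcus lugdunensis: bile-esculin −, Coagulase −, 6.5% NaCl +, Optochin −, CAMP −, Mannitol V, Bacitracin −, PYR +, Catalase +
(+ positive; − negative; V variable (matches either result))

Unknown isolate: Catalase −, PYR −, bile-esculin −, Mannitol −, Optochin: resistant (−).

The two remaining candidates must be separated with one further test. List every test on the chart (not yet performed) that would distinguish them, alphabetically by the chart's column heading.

bile-esculin −: excludes Enterococcus faecalis, Streptococcus bovis, Enterococcus faecium — 8 left.
Catalase −: excludes Micrococcus luteus, Staphylococcus saprophyticus, Staphylococcus epidermidis, Staphylococcus lugdunensis — 4 left.
Mannitol −: all 4 remaining candidates are consistent.
PYR −: excludes Streptococcus pyogenes — 3 left.
Optochin −: excludes Streptococcus pneumoniae — 2 left.
Two candidates remain: Streptococcus agalactiae and Streptococcus mitis.
  Coagulase: − vs − — same for both, does not separate.
  6.5% NaCl: − vs − — same for both, does not separate.
  CAMP: Streptococcus agalactiae +, Streptococcus mitis − — discriminates.
  Bacitracin: − vs − — same for both, does not separate.

CAMP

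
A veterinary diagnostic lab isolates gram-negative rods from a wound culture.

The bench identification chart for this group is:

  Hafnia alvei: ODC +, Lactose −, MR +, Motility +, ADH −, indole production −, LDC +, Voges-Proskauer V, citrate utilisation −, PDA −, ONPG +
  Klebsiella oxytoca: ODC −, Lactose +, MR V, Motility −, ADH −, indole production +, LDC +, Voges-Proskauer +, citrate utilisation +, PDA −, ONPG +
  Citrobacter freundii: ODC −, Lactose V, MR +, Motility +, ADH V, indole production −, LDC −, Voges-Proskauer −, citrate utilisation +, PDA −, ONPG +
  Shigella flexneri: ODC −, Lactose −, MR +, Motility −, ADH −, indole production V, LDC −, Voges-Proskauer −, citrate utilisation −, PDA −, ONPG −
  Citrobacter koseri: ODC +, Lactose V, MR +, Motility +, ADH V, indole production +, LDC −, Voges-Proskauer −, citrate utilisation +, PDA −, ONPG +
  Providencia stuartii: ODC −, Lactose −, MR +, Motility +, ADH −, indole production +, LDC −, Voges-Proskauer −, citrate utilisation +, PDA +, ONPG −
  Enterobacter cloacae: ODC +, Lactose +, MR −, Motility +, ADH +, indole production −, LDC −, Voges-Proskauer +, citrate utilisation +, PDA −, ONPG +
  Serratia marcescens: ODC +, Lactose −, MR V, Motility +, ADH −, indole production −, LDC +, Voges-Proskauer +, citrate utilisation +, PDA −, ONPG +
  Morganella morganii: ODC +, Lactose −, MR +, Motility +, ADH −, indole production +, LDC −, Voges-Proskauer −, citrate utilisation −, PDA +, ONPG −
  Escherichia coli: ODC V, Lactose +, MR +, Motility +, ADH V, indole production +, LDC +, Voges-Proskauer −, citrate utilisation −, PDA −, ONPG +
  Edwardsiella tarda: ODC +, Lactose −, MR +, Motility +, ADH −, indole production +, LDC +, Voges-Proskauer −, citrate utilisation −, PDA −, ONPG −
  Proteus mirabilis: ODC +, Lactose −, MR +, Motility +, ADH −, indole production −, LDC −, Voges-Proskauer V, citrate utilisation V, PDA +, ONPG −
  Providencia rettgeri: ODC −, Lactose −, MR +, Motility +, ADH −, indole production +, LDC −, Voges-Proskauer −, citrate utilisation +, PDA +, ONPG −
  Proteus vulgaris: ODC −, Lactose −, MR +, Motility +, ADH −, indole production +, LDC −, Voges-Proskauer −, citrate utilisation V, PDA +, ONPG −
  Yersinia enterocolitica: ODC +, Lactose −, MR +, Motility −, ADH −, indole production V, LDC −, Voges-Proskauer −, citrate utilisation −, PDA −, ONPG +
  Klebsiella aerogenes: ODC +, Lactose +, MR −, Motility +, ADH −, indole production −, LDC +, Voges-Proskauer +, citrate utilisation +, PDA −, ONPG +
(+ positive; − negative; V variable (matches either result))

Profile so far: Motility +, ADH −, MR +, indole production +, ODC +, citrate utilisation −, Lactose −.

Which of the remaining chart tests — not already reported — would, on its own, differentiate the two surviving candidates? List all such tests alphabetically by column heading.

LDC, PDA

ODC +: excludes 6 organisms — 10 left.
Motility +: excludes Yersinia enterocolitica — 9 left.
MR +: excludes Enterobacter cloacae, Klebsiella aerogenes — 7 left.
ADH −: all 7 remaining candidates are consistent.
Lactose −: excludes Escherichia coli — 6 left.
citrate utilisation −: excludes Citrobacter koseri, Serratia marcescens — 4 left.
indole production +: excludes Hafnia alvei, Proteus mirabilis — 2 left.
Two candidates remain: Edwardsiella tarda and Morganella morganii.
  LDC: Edwardsiella tarda +, Morganella morganii − — discriminates.
  Voges-Proskauer: − vs − — same for both, does not separate.
  PDA: Edwardsiella tarda −, Morganella morganii + — discriminates.
  ONPG: − vs − — same for both, does not separate.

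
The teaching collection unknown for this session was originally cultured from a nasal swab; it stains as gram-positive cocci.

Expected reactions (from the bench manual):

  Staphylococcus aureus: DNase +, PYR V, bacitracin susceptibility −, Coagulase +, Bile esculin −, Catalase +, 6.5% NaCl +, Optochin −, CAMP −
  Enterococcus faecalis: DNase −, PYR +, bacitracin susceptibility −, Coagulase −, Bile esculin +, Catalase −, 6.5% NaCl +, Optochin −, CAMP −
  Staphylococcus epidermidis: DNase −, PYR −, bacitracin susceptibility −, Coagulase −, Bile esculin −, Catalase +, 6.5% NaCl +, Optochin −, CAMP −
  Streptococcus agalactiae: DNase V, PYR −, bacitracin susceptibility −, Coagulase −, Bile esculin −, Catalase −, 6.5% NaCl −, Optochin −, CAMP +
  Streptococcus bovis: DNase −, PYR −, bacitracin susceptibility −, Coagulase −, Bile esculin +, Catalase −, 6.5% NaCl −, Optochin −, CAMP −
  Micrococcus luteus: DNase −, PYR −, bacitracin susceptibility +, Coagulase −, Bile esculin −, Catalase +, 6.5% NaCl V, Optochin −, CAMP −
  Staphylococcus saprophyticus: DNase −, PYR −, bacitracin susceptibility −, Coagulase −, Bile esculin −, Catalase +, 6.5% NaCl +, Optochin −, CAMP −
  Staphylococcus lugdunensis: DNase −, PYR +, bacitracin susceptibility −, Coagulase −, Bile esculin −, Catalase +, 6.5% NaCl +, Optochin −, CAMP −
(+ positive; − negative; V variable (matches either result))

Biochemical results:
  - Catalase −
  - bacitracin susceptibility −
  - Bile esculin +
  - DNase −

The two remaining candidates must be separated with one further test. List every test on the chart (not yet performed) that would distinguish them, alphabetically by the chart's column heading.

bacitracin susceptibility −: excludes Micrococcus luteus — 7 left.
DNase −: excludes Staphylococcus aureus — 6 left.
Catalase −: excludes Staphylococcus epidermidis, Staphylococcus saprophyticus, Staphylococcus lugdunensis — 3 left.
Bile esculin +: excludes Streptococcus agalactiae — 2 left.
Two candidates remain: Enterococcus faecalis and Streptococcus bovis.
  PYR: Enterococcus faecalis +, Streptococcus bovis − — discriminates.
  Coagulase: − vs − — same for both, does not separate.
  6.5% NaCl: Enterococcus faecalis +, Streptococcus bovis − — discriminates.
  Optochin: − vs − — same for both, does not separate.
  CAMP: − vs − — same for both, does not separate.

6.5% NaCl, PYR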